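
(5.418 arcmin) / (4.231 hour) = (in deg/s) 1 arcmin = 0.00029088821 rad, so 5.418 arcmin = 5.418 * 0.00029088821 = 0.0015760323 rad. 1 hour = 3600 s, so 4.231 hour = 4.231 * 3600 = 15231.6 s. Combine: 0.0015760323 rad / 15231.6 s = 1.0347123e-07 rad/s. 1 deg/s = 0.017453293 rad/s, so 1.0347123e-07 rad/s = 1.0347123e-07 / 0.017453293 = 5.9284645e-06 deg/s ≈ 5.928e-06 deg/s (4 s.f.). Final answer: 5.928e-06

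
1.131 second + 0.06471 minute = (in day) 5.803e-05. Check: 1.131 second = 1.131 s. 1 minute = 60 s, so 0.06471 minute = 0.06471 * 60 = 3.8826 s. Sum: 1.131 + 3.8826 = 5.0136 s. 1 day = 86400 s, so 5.0136 s = 5.0136 / 86400 = 5.8027778e-05 day ≈ 5.803e-05 day (4 s.f.).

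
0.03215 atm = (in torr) 1 atm = 101325 Pa, so 0.03215 atm = 0.03215 * 101325 = 3257.5987 Pa. 1 torr = 133.32237 Pa, so 3257.5987 Pa = 3257.5987 / 133.32237 = 24.434 torr ≈ 24.43 torr (4 s.f.). Final answer: 24.43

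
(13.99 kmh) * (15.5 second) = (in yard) 65.87. Check: 1 kmh = 0.27777778 m/s, so 13.99 kmh = 13.99 * 0.27777778 = 3.8861111 m/s. 15.5 second = 15.5 s. Combine: 3.8861111 m/s * 15.5 s = 60.234722 m. 1 yard = 0.9144 m, so 60.234722 m = 60.234722 / 0.9144 = 65.873493 yard ≈ 65.87 yard (4 s.f.).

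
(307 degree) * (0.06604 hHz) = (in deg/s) 2027. Check: 1 degree = 0.017453293 rad, so 307 degree = 307 * 0.017453293 = 5.3581608 rad. 1 hHz = 100 Hz, so 0.06604 hHz = 0.06604 * 100 = 6.604 Hz. Combine: 5.3581608 rad * 6.604 Hz = 35.385294 rad/s. 1 deg/s = 0.017453293 rad/s, so 35.385294 rad/s = 35.385294 / 0.017453293 = 2027.428 deg/s ≈ 2027 deg/s (4 s.f.).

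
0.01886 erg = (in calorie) 4.508e-10. Check: 1 erg = 1e-07 J, so 0.01886 erg = 0.01886 * 1e-07 = 1.886e-09 J. 1 calorie = 4.184 J, so 1.886e-09 J = 1.886e-09 / 4.184 = 4.5076482e-10 calorie ≈ 4.508e-10 calorie (4 s.f.).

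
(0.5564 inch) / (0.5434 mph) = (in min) 0.0009696. Check: 1 inch = 0.0254 m, so 0.5564 inch = 0.5564 * 0.0254 = 0.01413256 m. 1 mph = 0.44704 m/s, so 0.5434 mph = 0.5434 * 0.44704 = 0.24292154 m/s. Combine: 0.01413256 m / 0.24292154 m/s = 0.058177468 s. 1 min = 60 s, so 0.058177468 s = 0.058177468 / 60 = 0.00096962447 min ≈ 0.0009696 min (4 s.f.).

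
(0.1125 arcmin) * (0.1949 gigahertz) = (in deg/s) 1 arcmin = 0.00029088821 rad, so 0.1125 arcmin = 0.1125 * 0.00029088821 = 3.2724923e-05 rad. 1 gigahertz = 1e+09 Hz, so 0.1949 gigahertz = 0.1949 * 1e+09 = 1.949e+08 Hz. Combine: 3.2724923e-05 rad * 1.949e+08 Hz = 6378.0876 rad/s. 1 deg/s = 0.017453293 rad/s, so 6378.0876 rad/s = 6378.0876 / 0.017453293 = 365437.5 deg/s ≈ 3.654e+05 deg/s (4 s.f.). Final answer: 3.654e+05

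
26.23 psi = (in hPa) 1 psi = 6894.7573 Pa, so 26.23 psi = 26.23 * 6894.7573 = 180849.48 Pa. 1 hPa = 100 Pa, so 180849.48 Pa = 180849.48 / 100 = 1808.4948 hPa ≈ 1808 hPa (4 s.f.). Final answer: 1808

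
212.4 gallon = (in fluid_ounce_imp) 1 gallon = 0.0037854118 m^3, so 212.4 gallon = 212.4 * 0.0037854118 = 0.80402146 m^3. 1 fluid_ounce_imp = 2.8413063e-05 m^3, so 0.80402146 m^3 = 0.80402146 / 2.8413063e-05 = 28297.599 fluid_ounce_imp ≈ 2.83e+04 fluid_ounce_imp (4 s.f.). Final answer: 2.83e+04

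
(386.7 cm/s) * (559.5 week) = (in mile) 8.131e+05. Check: 1 cm/s = 0.01 m/s, so 386.7 cm/s = 386.7 * 0.01 = 3.867 m/s. 1 week = 604800 s, so 559.5 week = 559.5 * 604800 = 3.383856e+08 s. Combine: 3.867 m/s * 3.383856e+08 s = 1.3085371e+09 m. 1 mile = 1609.344 m, so 1.3085371e+09 m = 1.3085371e+09 / 1609.344 = 813087.27 mile ≈ 8.131e+05 mile (4 s.f.).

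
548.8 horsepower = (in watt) 1 horsepower = 745.69987 W, so 548.8 horsepower = 548.8 * 745.69987 = 409240.09 W. 409240.09 W = 409240.09 watt ≈ 4.092e+05 watt (4 s.f.). Final answer: 4.092e+05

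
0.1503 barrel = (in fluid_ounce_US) 1 barrel = 0.15898729 m^3, so 0.1503 barrel = 0.1503 * 0.15898729 = 0.02389579 m^3. 1 fluid_ounce_US = 2.957353e-05 m^3, so 0.02389579 m^3 = 0.02389579 / 2.957353e-05 = 808.0128 fluid_ounce_US ≈ 808 fluid_ounce_US (4 s.f.). Final answer: 808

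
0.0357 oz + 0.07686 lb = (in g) 1 oz = 0.028349523 kg, so 0.0357 oz = 0.0357 * 0.028349523 = 0.001012078 kg. 1 lb = 0.45359237 kg, so 0.07686 lb = 0.07686 * 0.45359237 = 0.03486311 kg. Sum: 0.001012078 + 0.03486311 = 0.035875188 kg. 1 g = 0.001 kg, so 0.035875188 kg = 0.035875188 / 0.001 = 35.875188 g ≈ 35.88 g (4 s.f.). Final answer: 35.88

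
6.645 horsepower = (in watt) 1 horsepower = 745.69987 W, so 6.645 horsepower = 6.645 * 745.69987 = 4955.1756 W. 4955.1756 W = 4955.1756 watt ≈ 4955 watt (4 s.f.). Final answer: 4955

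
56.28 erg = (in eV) 1 erg = 1e-07 J, so 56.28 erg = 56.28 * 1e-07 = 5.628e-06 J. 1 eV = 1.6021766e-19 J, so 5.628e-06 J = 5.628e-06 / 1.6021766e-19 = 3.5127213e+13 eV ≈ 3.513e+13 eV (4 s.f.). Final answer: 3.513e+13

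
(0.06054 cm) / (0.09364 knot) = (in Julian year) 3.982e-10. Check: 1 cm = 0.01 m, so 0.06054 cm = 0.06054 * 0.01 = 0.0006054 m. 1 knot = 0.51444444 m/s, so 0.09364 knot = 0.09364 * 0.51444444 = 0.048172578 m/s. Combine: 0.0006054 m / 0.048172578 m/s = 0.012567316 s. 1 Julian year = 31557600 s, so 0.012567316 s = 0.012567316 / 31557600 = 3.9823421e-10 Julian year ≈ 3.982e-10 Julian year (4 s.f.).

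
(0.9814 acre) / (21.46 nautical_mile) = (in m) 1 acre = 4046.8564 m^2, so 0.9814 acre = 0.9814 * 4046.8564 = 3971.5849 m^2. 1 nautical_mile = 1852 m, so 21.46 nautical_mile = 21.46 * 1852 = 39743.92 m. Combine: 3971.5849 m^2 / 39743.92 m = 0.09992937 m. Result: 0.09992937 m ≈ 0.09993 m (4 s.f.). Final answer: 0.09993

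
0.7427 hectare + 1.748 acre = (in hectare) 1 hectare = 10000 m^2, so 0.7427 hectare = 0.7427 * 10000 = 7427 m^2. 1 acre = 4046.8564 m^2, so 1.748 acre = 1.748 * 4046.8564 = 7073.905 m^2. Sum: 7427 + 7073.905 = 14500.905 m^2. 1 hectare = 10000 m^2, so 14500.905 m^2 = 14500.905 / 10000 = 1.4500905 hectare ≈ 1.45 hectare (4 s.f.). Final answer: 1.45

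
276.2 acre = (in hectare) 111.8. Check: 1 acre = 4046.8564 m^2, so 276.2 acre = 276.2 * 4046.8564 = 1117741.7 m^2. 1 hectare = 10000 m^2, so 1117741.7 m^2 = 1117741.7 / 10000 = 111.77417 hectare ≈ 111.8 hectare (4 s.f.).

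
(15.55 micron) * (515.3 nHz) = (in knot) 1 micron = 1e-06 m, so 15.55 micron = 15.55 * 1e-06 = 1.555e-05 m. 1 nHz = 1e-09 Hz, so 515.3 nHz = 515.3 * 1e-09 = 5.153e-07 Hz. Combine: 1.555e-05 m * 5.153e-07 Hz = 8.012915e-12 m/s. 1 knot = 0.51444444 m/s, so 8.012915e-12 m/s = 8.012915e-12 / 0.51444444 = 1.5575861e-11 knot ≈ 1.558e-11 knot (4 s.f.). Final answer: 1.558e-11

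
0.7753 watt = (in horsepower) 0.7753 watt = 0.7753 W. 1 horsepower = 745.69987 W, so 0.7753 W = 0.7753 / 745.69987 = 0.0010396944 horsepower ≈ 0.00104 horsepower (4 s.f.). Final answer: 0.00104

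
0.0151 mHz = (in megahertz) 1 mHz = 0.001 Hz, so 0.0151 mHz = 0.0151 * 0.001 = 1.51e-05 Hz. 1 megahertz = 1000000 Hz, so 1.51e-05 Hz = 1.51e-05 / 1000000 = 1.51e-11 megahertz. Final answer: 1.51e-11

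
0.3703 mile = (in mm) 1 mile = 1609.344 m, so 0.3703 mile = 0.3703 * 1609.344 = 595.94008 m. 1 mm = 0.001 m, so 595.94008 m = 595.94008 / 0.001 = 595940.08 mm ≈ 5.959e+05 mm (4 s.f.). Final answer: 5.959e+05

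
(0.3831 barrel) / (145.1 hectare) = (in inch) 1.653e-06. Check: 1 barrel = 0.15898729 m^3, so 0.3831 barrel = 0.3831 * 0.15898729 = 0.060908033 m^3. 1 hectare = 10000 m^2, so 145.1 hectare = 145.1 * 10000 = 1451000 m^2. Combine: 0.060908033 m^3 / 1451000 m^2 = 4.197659e-08 m. 1 inch = 0.0254 m, so 4.197659e-08 m = 4.197659e-08 / 0.0254 = 1.6526217e-06 inch ≈ 1.653e-06 inch (4 s.f.).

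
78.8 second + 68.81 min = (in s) 78.8 second = 78.8 s. 1 min = 60 s, so 68.81 min = 68.81 * 60 = 4128.6 s. Sum: 78.8 + 4128.6 = 4207.4 s. Result: 4207.4 s ≈ 4207 s (4 s.f.). Final answer: 4207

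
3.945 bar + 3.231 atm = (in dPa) 1 bar = 100000 Pa, so 3.945 bar = 3.945 * 100000 = 394500 Pa. 1 atm = 101325 Pa, so 3.231 atm = 3.231 * 101325 = 327381.08 Pa. Sum: 394500 + 327381.08 = 721881.07 Pa. 1 dPa = 0.1 Pa, so 721881.07 Pa = 721881.07 / 0.1 = 7218810.7 dPa ≈ 7.219e+06 dPa (4 s.f.). Final answer: 7.219e+06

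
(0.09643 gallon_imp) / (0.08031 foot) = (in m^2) 1 gallon_imp = 0.00454609 m^3, so 0.09643 gallon_imp = 0.09643 * 0.00454609 = 0.00043837946 m^3. 1 foot = 0.3048 m, so 0.08031 foot = 0.08031 * 0.3048 = 0.024478488 m. Combine: 0.00043837946 m^3 / 0.024478488 m = 0.017908764 m^2. Result: 0.017908764 m^2 ≈ 0.01791 m^2 (4 s.f.). Final answer: 0.01791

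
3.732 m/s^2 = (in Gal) 1 Gal = 0.01 m/s^2, so 3.732 m/s^2 = 3.732 / 0.01 = 373.2 Gal. Final answer: 373.2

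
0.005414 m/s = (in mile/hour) 1 mile/hour = 0.44704 m/s, so 0.005414 m/s = 0.005414 / 0.44704 = 0.012110773 mile/hour ≈ 0.01211 mile/hour (4 s.f.). Final answer: 0.01211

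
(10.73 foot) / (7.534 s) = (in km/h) 1.563. Check: 1 foot = 0.3048 m, so 10.73 foot = 10.73 * 0.3048 = 3.270504 m. 7.534 s is already in s. Combine: 3.270504 m / 7.534 s = 0.43409928 m/s. 1 km/h = 0.27777778 m/s, so 0.43409928 m/s = 0.43409928 / 0.27777778 = 1.5627574 km/h ≈ 1.563 km/h (4 s.f.).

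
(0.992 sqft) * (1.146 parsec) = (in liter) 1 sqft = 0.09290304 m^2, so 0.992 sqft = 0.992 * 0.09290304 = 0.092159816 m^2. 1 parsec = 3.0856776e+16 m, so 1.146 parsec = 1.146 * 3.0856776e+16 = 3.5361865e+16 m. Combine: 0.092159816 m^2 * 3.5361865e+16 m = 3.258943e+15 m^3. 1 liter = 0.001 m^3, so 3.258943e+15 m^3 = 3.258943e+15 / 0.001 = 3.258943e+18 liter ≈ 3.259e+18 liter (4 s.f.). Final answer: 3.259e+18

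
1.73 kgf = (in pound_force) 1 kgf = 9.80665 N, so 1.73 kgf = 1.73 * 9.80665 = 16.965504 N. 1 pound_force = 4.4482216 N, so 16.965504 N = 16.965504 / 4.4482216 = 3.8139971 pound_force ≈ 3.814 pound_force (4 s.f.). Final answer: 3.814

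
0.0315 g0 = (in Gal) 30.89. Check: 1 g0 = 9.80665 m/s^2, so 0.0315 g0 = 0.0315 * 9.80665 = 0.30890947 m/s^2. 1 Gal = 0.01 m/s^2, so 0.30890947 m/s^2 = 0.30890947 / 0.01 = 30.890947 Gal ≈ 30.89 Gal (4 s.f.).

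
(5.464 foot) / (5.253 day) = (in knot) 1 foot = 0.3048 m, so 5.464 foot = 5.464 * 0.3048 = 1.6654272 m. 1 day = 86400 s, so 5.253 day = 5.253 * 86400 = 453859.2 s. Combine: 1.6654272 m / 453859.2 s = 3.6694799e-06 m/s. 1 knot = 0.51444444 m/s, so 3.6694799e-06 m/s = 3.6694799e-06 / 0.51444444 = 7.1328982e-06 knot ≈ 7.133e-06 knot (4 s.f.). Final answer: 7.133e-06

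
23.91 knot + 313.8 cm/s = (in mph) 1 knot = 0.51444444 m/s, so 23.91 knot = 23.91 * 0.51444444 = 12.300367 m/s. 1 cm/s = 0.01 m/s, so 313.8 cm/s = 313.8 * 0.01 = 3.138 m/s. Sum: 12.300367 + 3.138 = 15.438367 m/s. 1 mph = 0.44704 m/s, so 15.438367 m/s = 15.438367 / 0.44704 = 34.534643 mph ≈ 34.53 mph (4 s.f.). Final answer: 34.53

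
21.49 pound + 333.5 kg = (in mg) 1 pound = 0.45359237 kg, so 21.49 pound = 21.49 * 0.45359237 = 9.7477 kg. 333.5 kg is already in kg. Sum: 9.7477 + 333.5 = 343.2477 kg. 1 mg = 1e-06 kg, so 343.2477 kg = 343.2477 / 1e-06 = 3.432477e+08 mg ≈ 3.432e+08 mg (4 s.f.). Final answer: 3.432e+08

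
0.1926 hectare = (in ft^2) 2.073e+04. Check: 1 hectare = 10000 m^2, so 0.1926 hectare = 0.1926 * 10000 = 1926 m^2. 1 ft^2 = 0.09290304 m^2, so 1926 m^2 = 1926 / 0.09290304 = 20731.291 ft^2 ≈ 2.073e+04 ft^2 (4 s.f.).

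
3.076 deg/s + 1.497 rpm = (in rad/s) 1 deg/s = 0.017453293 rad/s, so 3.076 deg/s = 3.076 * 0.017453293 = 0.053686328 rad/s. 1 rpm = 0.10471976 rad/s, so 1.497 rpm = 1.497 * 0.10471976 = 0.15676547 rad/s. Sum: 0.053686328 + 0.15676547 = 0.2104518 rad/s. Result: 0.2104518 rad/s ≈ 0.2105 rad/s (4 s.f.). Final answer: 0.2105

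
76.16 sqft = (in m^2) 1 sqft = 0.09290304 m^2, so 76.16 sqft = 76.16 * 0.09290304 = 7.0754955 m^2. Result: 7.0754955 m^2 ≈ 7.075 m^2 (4 s.f.). Final answer: 7.075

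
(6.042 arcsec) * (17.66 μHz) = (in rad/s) 5.173e-10. Check: 1 arcsec = 4.8481368e-06 rad, so 6.042 arcsec = 6.042 * 4.8481368e-06 = 2.9292443e-05 rad. 1 μHz = 1e-06 Hz, so 17.66 μHz = 17.66 * 1e-06 = 1.766e-05 Hz. Combine: 2.9292443e-05 rad * 1.766e-05 Hz = 5.1730454e-10 rad/s. Result: 5.1730454e-10 rad/s ≈ 5.173e-10 rad/s (4 s.f.).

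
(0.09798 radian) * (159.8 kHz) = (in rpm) 1.495e+05. Check: 0.09798 radian = 0.09798 rad. 1 kHz = 1000 Hz, so 159.8 kHz = 159.8 * 1000 = 159800 Hz. Combine: 0.09798 rad * 159800 Hz = 15657.204 rad/s. 1 rpm = 0.10471976 rad/s, so 15657.204 rad/s = 15657.204 / 0.10471976 = 149515.28 rpm ≈ 1.495e+05 rpm (4 s.f.).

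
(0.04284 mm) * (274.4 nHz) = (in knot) 2.285e-11. Check: 1 mm = 0.001 m, so 0.04284 mm = 0.04284 * 0.001 = 4.284e-05 m. 1 nHz = 1e-09 Hz, so 274.4 nHz = 274.4 * 1e-09 = 2.744e-07 Hz. Combine: 4.284e-05 m * 2.744e-07 Hz = 1.1755296e-11 m/s. 1 knot = 0.51444444 m/s, so 1.1755296e-11 m/s = 1.1755296e-11 / 0.51444444 = 2.2850467e-11 knot ≈ 2.285e-11 knot (4 s.f.).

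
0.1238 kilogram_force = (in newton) 1.214. Check: 1 kilogram_force = 9.80665 N, so 0.1238 kilogram_force = 0.1238 * 9.80665 = 1.2140633 N. 1.2140633 N = 1.2140633 newton ≈ 1.214 newton (4 s.f.).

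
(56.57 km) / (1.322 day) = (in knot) 1 km = 1000 m, so 56.57 km = 56.57 * 1000 = 56570 m. 1 day = 86400 s, so 1.322 day = 1.322 * 86400 = 114220.8 s. Combine: 56570 m / 114220.8 s = 0.49526881 m/s. 1 knot = 0.51444444 m/s, so 0.49526881 m/s = 0.49526881 / 0.51444444 = 0.96272555 knot ≈ 0.9627 knot (4 s.f.). Final answer: 0.9627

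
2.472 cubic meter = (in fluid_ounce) 8.359e+04. Check: 2.472 cubic meter = 2.472 m^3. 1 fluid_ounce = 2.957353e-05 m^3, so 2.472 m^3 = 2.472 / 2.957353e-05 = 83588.264 fluid_ounce ≈ 8.359e+04 fluid_ounce (4 s.f.).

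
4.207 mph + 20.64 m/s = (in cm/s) 1 mph = 0.44704 m/s, so 4.207 mph = 4.207 * 0.44704 = 1.8806973 m/s. 20.64 m/s is already in m/s. Sum: 1.8806973 + 20.64 = 22.520697 m/s. 1 cm/s = 0.01 m/s, so 22.520697 m/s = 22.520697 / 0.01 = 2252.0697 cm/s ≈ 2252 cm/s (4 s.f.). Final answer: 2252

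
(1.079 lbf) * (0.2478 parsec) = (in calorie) 8.771e+15. Check: 1 lbf = 4.4482216 N, so 1.079 lbf = 1.079 * 4.4482216 = 4.7996311 N. 1 parsec = 3.0856776e+16 m, so 0.2478 parsec = 0.2478 * 3.0856776e+16 = 7.646309e+15 m. Combine: 4.7996311 N * 7.646309e+15 m = 3.6699463e+16 J. 1 calorie = 4.184 J, so 3.6699463e+16 J = 3.6699463e+16 / 4.184 = 8.7713821e+15 calorie ≈ 8.771e+15 calorie (4 s.f.).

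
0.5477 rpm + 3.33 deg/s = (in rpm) 1 rpm = 0.10471976 rad/s, so 0.5477 rpm = 0.5477 * 0.10471976 = 0.05735501 rad/s. 1 deg/s = 0.017453293 rad/s, so 3.33 deg/s = 3.33 * 0.017453293 = 0.058119464 rad/s. Sum: 0.05735501 + 0.058119464 = 0.11547447 rad/s. 1 rpm = 0.10471976 rad/s, so 0.11547447 rad/s = 0.11547447 / 0.10471976 = 1.1027 rpm ≈ 1.103 rpm (4 s.f.). Final answer: 1.103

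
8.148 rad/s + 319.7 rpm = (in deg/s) 2385. Check: 8.148 rad/s is already in rad/s. 1 rpm = 0.10471976 rad/s, so 319.7 rpm = 319.7 * 0.10471976 = 33.478906 rad/s. Sum: 8.148 + 33.478906 = 41.626906 rad/s. 1 deg/s = 0.017453293 rad/s, so 41.626906 rad/s = 41.626906 / 0.017453293 = 2385.046 deg/s ≈ 2385 deg/s (4 s.f.).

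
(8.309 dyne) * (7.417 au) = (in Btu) 8.738e+04. Check: 1 dyne = 1e-05 N, so 8.309 dyne = 8.309 * 1e-05 = 8.309e-05 N. 1 au = 1.4959787e+11 m, so 7.417 au = 7.417 * 1.4959787e+11 = 1.1095674e+12 m. Combine: 8.309e-05 N * 1.1095674e+12 m = 92193956 J. 1 Btu = 1055.0559 J, so 92193956 J = 92193956 / 1055.0559 = 87383.01 Btu ≈ 8.738e+04 Btu (4 s.f.).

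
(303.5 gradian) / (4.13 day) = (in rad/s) 1 gradian = 0.015707963 rad, so 303.5 gradian = 303.5 * 0.015707963 = 4.7673669 rad. 1 day = 86400 s, so 4.13 day = 4.13 * 86400 = 356832 s. Combine: 4.7673669 rad / 356832 s = 1.3360256e-05 rad/s. Result: 1.3360256e-05 rad/s ≈ 1.336e-05 rad/s (4 s.f.). Final answer: 1.336e-05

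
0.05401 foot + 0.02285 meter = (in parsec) 1.274e-18. Check: 1 foot = 0.3048 m, so 0.05401 foot = 0.05401 * 0.3048 = 0.016462248 m. 0.02285 meter = 0.02285 m. Sum: 0.016462248 + 0.02285 = 0.039312248 m. 1 parsec = 3.0856776e+16 m, so 0.039312248 m = 0.039312248 / 3.0856776e+16 = 1.2740232e-18 parsec ≈ 1.274e-18 parsec (4 s.f.).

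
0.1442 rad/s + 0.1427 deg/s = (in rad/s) 0.1442 rad/s is already in rad/s. 1 deg/s = 0.017453293 rad/s, so 0.1427 deg/s = 0.1427 * 0.017453293 = 0.0024905848 rad/s. Sum: 0.1442 + 0.0024905848 = 0.14669058 rad/s. Result: 0.14669058 rad/s ≈ 0.1467 rad/s (4 s.f.). Final answer: 0.1467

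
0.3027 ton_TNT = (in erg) 1 ton_TNT = 4.184e+09 J, so 0.3027 ton_TNT = 0.3027 * 4.184e+09 = 1.2664968e+09 J. 1 erg = 1e-07 J, so 1.2664968e+09 J = 1.2664968e+09 / 1e-07 = 1.2664968e+16 erg ≈ 1.266e+16 erg (4 s.f.). Final answer: 1.266e+16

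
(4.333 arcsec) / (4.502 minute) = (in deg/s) 1 arcsec = 4.8481368e-06 rad, so 4.333 arcsec = 4.333 * 4.8481368e-06 = 2.1006977e-05 rad. 1 minute = 60 s, so 4.502 minute = 4.502 * 60 = 270.12 s. Combine: 2.1006977e-05 rad / 270.12 s = 7.7769054e-08 rad/s. 1 deg/s = 0.017453293 rad/s, so 7.7769054e-08 rad/s = 7.7769054e-08 / 0.017453293 = 4.4558386e-06 deg/s ≈ 4.456e-06 deg/s (4 s.f.). Final answer: 4.456e-06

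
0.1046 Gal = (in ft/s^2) 1 Gal = 0.01 m/s^2, so 0.1046 Gal = 0.1046 * 0.01 = 0.001046 m/s^2. 1 ft/s^2 = 0.3048 m/s^2, so 0.001046 m/s^2 = 0.001046 / 0.3048 = 0.0034317585 ft/s^2 ≈ 0.003432 ft/s^2 (4 s.f.). Final answer: 0.003432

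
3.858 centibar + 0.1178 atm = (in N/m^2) 1.579e+04. Check: 1 centibar = 1000 Pa, so 3.858 centibar = 3.858 * 1000 = 3858 Pa. 1 atm = 101325 Pa, so 0.1178 atm = 0.1178 * 101325 = 11936.085 Pa. Sum: 3858 + 11936.085 = 15794.085 Pa. 15794.085 Pa = 15794.085 N/m^2 ≈ 1.579e+04 N/m^2 (4 s.f.).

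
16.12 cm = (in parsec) 5.224e-18. Check: 1 cm = 0.01 m, so 16.12 cm = 16.12 * 0.01 = 0.1612 m. 1 parsec = 3.0856776e+16 m, so 0.1612 m = 0.1612 / 3.0856776e+16 = 5.2241362e-18 parsec ≈ 5.224e-18 parsec (4 s.f.).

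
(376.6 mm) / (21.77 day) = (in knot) 1 mm = 0.001 m, so 376.6 mm = 376.6 * 0.001 = 0.3766 m. 1 day = 86400 s, so 21.77 day = 21.77 * 86400 = 1880928 s. Combine: 0.3766 m / 1880928 s = 2.0022032e-07 m/s. 1 knot = 0.51444444 m/s, so 2.0022032e-07 m/s = 2.0022032e-07 / 0.51444444 = 3.8919716e-07 knot ≈ 3.892e-07 knot (4 s.f.). Final answer: 3.892e-07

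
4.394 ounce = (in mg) 1 ounce = 0.028349523 kg, so 4.394 ounce = 4.394 * 0.028349523 = 0.1245678 kg. 1 mg = 1e-06 kg, so 0.1245678 kg = 0.1245678 / 1e-06 = 124567.8 mg ≈ 1.246e+05 mg (4 s.f.). Final answer: 1.246e+05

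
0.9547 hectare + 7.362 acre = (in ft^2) 1 hectare = 10000 m^2, so 0.9547 hectare = 0.9547 * 10000 = 9547 m^2. 1 acre = 4046.8564 m^2, so 7.362 acre = 7.362 * 4046.8564 = 29792.957 m^2. Sum: 9547 + 29792.957 = 39339.957 m^2. 1 ft^2 = 0.09290304 m^2, so 39339.957 m^2 = 39339.957 / 0.09290304 = 423451.77 ft^2 ≈ 4.235e+05 ft^2 (4 s.f.). Final answer: 4.235e+05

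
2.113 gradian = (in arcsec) 1 gradian = 0.015707963 rad, so 2.113 gradian = 2.113 * 0.015707963 = 0.033190926 rad. 1 arcsec = 4.8481368e-06 rad, so 0.033190926 rad = 0.033190926 / 4.8481368e-06 = 6846.12 arcsec ≈ 6846 arcsec (4 s.f.). Final answer: 6846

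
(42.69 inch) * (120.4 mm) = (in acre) 1 inch = 0.0254 m, so 42.69 inch = 42.69 * 0.0254 = 1.084326 m. 1 mm = 0.001 m, so 120.4 mm = 120.4 * 0.001 = 0.1204 m. Combine: 1.084326 m * 0.1204 m = 0.13055285 m^2. 1 acre = 4046.8564 m^2, so 0.13055285 m^2 = 0.13055285 / 4046.8564 = 3.2260312e-05 acre ≈ 3.226e-05 acre (4 s.f.). Final answer: 3.226e-05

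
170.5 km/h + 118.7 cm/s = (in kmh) 1 km/h = 0.27777778 m/s, so 170.5 km/h = 170.5 * 0.27777778 = 47.361111 m/s. 1 cm/s = 0.01 m/s, so 118.7 cm/s = 118.7 * 0.01 = 1.187 m/s. Sum: 47.361111 + 1.187 = 48.548111 m/s. 1 kmh = 0.27777778 m/s, so 48.548111 m/s = 48.548111 / 0.27777778 = 174.7732 kmh ≈ 174.8 kmh (4 s.f.). Final answer: 174.8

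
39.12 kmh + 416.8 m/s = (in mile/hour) 1 kmh = 0.27777778 m/s, so 39.12 kmh = 39.12 * 0.27777778 = 10.866667 m/s. 416.8 m/s is already in m/s. Sum: 10.866667 + 416.8 = 427.66667 m/s. 1 mile/hour = 0.44704 m/s, so 427.66667 m/s = 427.66667 / 0.44704 = 956.66309 mile/hour ≈ 956.7 mile/hour (4 s.f.). Final answer: 956.7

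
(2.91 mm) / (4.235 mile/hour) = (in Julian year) 4.871e-11. Check: 1 mm = 0.001 m, so 2.91 mm = 2.91 * 0.001 = 0.00291 m. 1 mile/hour = 0.44704 m/s, so 4.235 mile/hour = 4.235 * 0.44704 = 1.8932144 m/s. Combine: 0.00291 m / 1.8932144 m/s = 0.0015370684 s. 1 Julian year = 31557600 s, so 0.0015370684 s = 0.0015370684 / 31557600 = 4.8706758e-11 Julian year ≈ 4.871e-11 Julian year (4 s.f.).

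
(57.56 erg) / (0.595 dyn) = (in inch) 38.09. Check: 1 erg = 1e-07 J, so 57.56 erg = 57.56 * 1e-07 = 5.756e-06 J. 1 dyn = 1e-05 N, so 0.595 dyn = 0.595 * 1e-05 = 5.95e-06 N. Combine: 5.756e-06 J / 5.95e-06 N = 0.96739496 m. 1 inch = 0.0254 m, so 0.96739496 m = 0.96739496 / 0.0254 = 38.086416 inch ≈ 38.09 inch (4 s.f.).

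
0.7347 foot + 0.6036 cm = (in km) 1 foot = 0.3048 m, so 0.7347 foot = 0.7347 * 0.3048 = 0.22393656 m. 1 cm = 0.01 m, so 0.6036 cm = 0.6036 * 0.01 = 0.006036 m. Sum: 0.22393656 + 0.006036 = 0.22997256 m. 1 km = 1000 m, so 0.22997256 m = 0.22997256 / 1000 = 0.00022997256 km ≈ 0.00023 km (4 s.f.). Final answer: 0.00023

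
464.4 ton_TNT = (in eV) 1.213e+31. Check: 1 ton_TNT = 4.184e+09 J, so 464.4 ton_TNT = 464.4 * 4.184e+09 = 1.9430496e+12 J. 1 eV = 1.6021766e-19 J, so 1.9430496e+12 J = 1.9430496e+12 / 1.6021766e-19 = 1.2127562e+31 eV ≈ 1.213e+31 eV (4 s.f.).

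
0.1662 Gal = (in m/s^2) 1 Gal = 0.01 m/s^2, so 0.1662 Gal = 0.1662 * 0.01 = 0.001662 m/s^2. Result: 0.001662 m/s^2. Final answer: 0.001662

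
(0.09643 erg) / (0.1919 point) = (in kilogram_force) 1.452e-05. Check: 1 erg = 1e-07 J, so 0.09643 erg = 0.09643 * 1e-07 = 9.643e-09 J. 1 point = 0.00035277778 m, so 0.1919 point = 0.1919 * 0.00035277778 = 6.7698056e-05 m. Combine: 9.643e-09 J / 6.7698056e-05 m = 0.00014244131 N. 1 kilogram_force = 9.80665 N, so 0.00014244131 N = 0.00014244131 / 9.80665 = 1.4524972e-05 kilogram_force ≈ 1.452e-05 kilogram_force (4 s.f.).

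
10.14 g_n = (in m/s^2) 1 g_n = 9.80665 m/s^2, so 10.14 g_n = 10.14 * 9.80665 = 99.439431 m/s^2. Result: 99.439431 m/s^2 ≈ 99.44 m/s^2 (4 s.f.). Final answer: 99.44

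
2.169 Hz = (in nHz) 1 nHz = 1e-09 Hz, so 2.169 Hz = 2.169 / 1e-09 = 2.169e+09 nHz. Final answer: 2.169e+09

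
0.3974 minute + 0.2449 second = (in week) 3.983e-05. Check: 1 minute = 60 s, so 0.3974 minute = 0.3974 * 60 = 23.844 s. 0.2449 second = 0.2449 s. Sum: 23.844 + 0.2449 = 24.0889 s. 1 week = 604800 s, so 24.0889 s = 24.0889 / 604800 = 3.982953e-05 week ≈ 3.983e-05 week (4 s.f.).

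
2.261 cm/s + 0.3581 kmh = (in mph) 1 cm/s = 0.01 m/s, so 2.261 cm/s = 2.261 * 0.01 = 0.02261 m/s. 1 kmh = 0.27777778 m/s, so 0.3581 kmh = 0.3581 * 0.27777778 = 0.099472222 m/s. Sum: 0.02261 + 0.099472222 = 0.12208222 m/s. 1 mph = 0.44704 m/s, so 0.12208222 m/s = 0.12208222 / 0.44704 = 0.27309015 mph ≈ 0.2731 mph (4 s.f.). Final answer: 0.2731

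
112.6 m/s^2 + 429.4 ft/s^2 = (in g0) 24.83. Check: 112.6 m/s^2 is already in m/s^2. 1 ft/s^2 = 0.3048 m/s^2, so 429.4 ft/s^2 = 429.4 * 0.3048 = 130.88112 m/s^2. Sum: 112.6 + 130.88112 = 243.48112 m/s^2. 1 g0 = 9.80665 m/s^2, so 243.48112 m/s^2 = 243.48112 / 9.80665 = 24.828165 g0 ≈ 24.83 g0 (4 s.f.).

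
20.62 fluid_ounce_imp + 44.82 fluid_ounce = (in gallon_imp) 0.4204. Check: 1 fluid_ounce_imp = 2.8413063e-05 m^3, so 20.62 fluid_ounce_imp = 20.62 * 2.8413063e-05 = 0.00058587735 m^3. 1 fluid_ounce = 2.957353e-05 m^3, so 44.82 fluid_ounce = 44.82 * 2.957353e-05 = 0.0013254856 m^3. Sum: 0.00058587735 + 0.0013254856 = 0.0019113629 m^3. 1 gallon_imp = 0.00454609 m^3, so 0.0019113629 m^3 = 0.0019113629 / 0.00454609 = 0.42044107 gallon_imp ≈ 0.4204 gallon_imp (4 s.f.).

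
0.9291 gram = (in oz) 1 gram = 0.001 kg, so 0.9291 gram = 0.9291 * 0.001 = 0.0009291 kg. 1 oz = 0.028349523 kg, so 0.0009291 kg = 0.0009291 / 0.028349523 = 0.032773038 oz ≈ 0.03277 oz (4 s.f.). Final answer: 0.03277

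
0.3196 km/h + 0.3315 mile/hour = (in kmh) 0.8531. Check: 1 km/h = 0.27777778 m/s, so 0.3196 km/h = 0.3196 * 0.27777778 = 0.088777778 m/s. 1 mile/hour = 0.44704 m/s, so 0.3315 mile/hour = 0.3315 * 0.44704 = 0.14819376 m/s. Sum: 0.088777778 + 0.14819376 = 0.23697154 m/s. 1 kmh = 0.27777778 m/s, so 0.23697154 m/s = 0.23697154 / 0.27777778 = 0.85309754 kmh ≈ 0.8531 kmh (4 s.f.).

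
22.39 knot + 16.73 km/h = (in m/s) 1 knot = 0.51444444 m/s, so 22.39 knot = 22.39 * 0.51444444 = 11.518411 m/s. 1 km/h = 0.27777778 m/s, so 16.73 km/h = 16.73 * 0.27777778 = 4.6472222 m/s. Sum: 11.518411 + 4.6472222 = 16.165633 m/s. Result: 16.165633 m/s ≈ 16.17 m/s (4 s.f.). Final answer: 16.17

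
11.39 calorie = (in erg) 1 calorie = 4.184 J, so 11.39 calorie = 11.39 * 4.184 = 47.65576 J. 1 erg = 1e-07 J, so 47.65576 J = 47.65576 / 1e-07 = 4.765576e+08 erg ≈ 4.766e+08 erg (4 s.f.). Final answer: 4.766e+08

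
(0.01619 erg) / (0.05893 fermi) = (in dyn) 2.747e+12. Check: 1 erg = 1e-07 J, so 0.01619 erg = 0.01619 * 1e-07 = 1.619e-09 J. 1 fermi = 1e-15 m, so 0.05893 fermi = 0.05893 * 1e-15 = 5.893e-17 m. Combine: 1.619e-09 J / 5.893e-17 m = 27473273 N. 1 dyn = 1e-05 N, so 27473273 N = 27473273 / 1e-05 = 2.7473273e+12 dyn ≈ 2.747e+12 dyn (4 s.f.).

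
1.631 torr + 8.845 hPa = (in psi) 1 torr = 133.32237 Pa, so 1.631 torr = 1.631 * 133.32237 = 217.44878 Pa. 1 hPa = 100 Pa, so 8.845 hPa = 8.845 * 100 = 884.5 Pa. Sum: 217.44878 + 884.5 = 1101.9488 Pa. 1 psi = 6894.7573 Pa, so 1101.9488 Pa = 1101.9488 / 6894.7573 = 0.15982416 psi ≈ 0.1598 psi (4 s.f.). Final answer: 0.1598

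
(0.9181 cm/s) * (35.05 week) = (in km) 1 cm/s = 0.01 m/s, so 0.9181 cm/s = 0.9181 * 0.01 = 0.009181 m/s. 1 week = 604800 s, so 35.05 week = 35.05 * 604800 = 21198240 s. Combine: 0.009181 m/s * 21198240 s = 194621.04 m. 1 km = 1000 m, so 194621.04 m = 194621.04 / 1000 = 194.62104 km ≈ 194.6 km (4 s.f.). Final answer: 194.6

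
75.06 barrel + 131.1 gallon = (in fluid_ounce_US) 4.203e+05. Check: 1 barrel = 0.15898729 m^3, so 75.06 barrel = 75.06 * 0.15898729 = 11.933586 m^3. 1 gallon = 0.0037854118 m^3, so 131.1 gallon = 131.1 * 0.0037854118 = 0.49626748 m^3. Sum: 11.933586 + 0.49626748 = 12.429854 m^3. 1 fluid_ounce_US = 2.957353e-05 m^3, so 12.429854 m^3 = 12.429854 / 2.957353e-05 = 420303.36 fluid_ounce_US ≈ 4.203e+05 fluid_ounce_US (4 s.f.).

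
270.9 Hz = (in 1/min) 1 1/min = 0.016666667 Hz, so 270.9 Hz = 270.9 / 0.016666667 = 16254 1/min ≈ 1.625e+04 1/min (4 s.f.). Final answer: 1.625e+04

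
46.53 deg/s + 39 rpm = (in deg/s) 280.5. Check: 1 deg/s = 0.017453293 rad/s, so 46.53 deg/s = 46.53 * 0.017453293 = 0.8121017 rad/s. 1 rpm = 0.10471976 rad/s, so 39 rpm = 39 * 0.10471976 = 4.0840704 rad/s. Sum: 0.8121017 + 4.0840704 = 4.8961722 rad/s. 1 deg/s = 0.017453293 rad/s, so 4.8961722 rad/s = 4.8961722 / 0.017453293 = 280.53 deg/s ≈ 280.5 deg/s (4 s.f.).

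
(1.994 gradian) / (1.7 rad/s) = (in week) 3.046e-08. Check: 1 gradian = 0.015707963 rad, so 1.994 gradian = 1.994 * 0.015707963 = 0.031321679 rad. 1.7 rad/s is already in rad/s. Combine: 0.031321679 rad / 1.7 rad/s = 0.018424517 s. 1 week = 604800 s, so 0.018424517 s = 0.018424517 / 604800 = 3.0463818e-08 week ≈ 3.046e-08 week (4 s.f.).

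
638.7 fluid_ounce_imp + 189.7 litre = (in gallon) 54.91. Check: 1 fluid_ounce_imp = 2.8413063e-05 m^3, so 638.7 fluid_ounce_imp = 638.7 * 2.8413063e-05 = 0.018147423 m^3. 1 litre = 0.001 m^3, so 189.7 litre = 189.7 * 0.001 = 0.1897 m^3. Sum: 0.018147423 + 0.1897 = 0.20784742 m^3. 1 gallon = 0.0037854118 m^3, so 0.20784742 m^3 = 0.20784742 / 0.0037854118 = 54.90748 gallon ≈ 54.91 gallon (4 s.f.).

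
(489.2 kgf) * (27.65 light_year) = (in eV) 1 kgf = 9.80665 N, so 489.2 kgf = 489.2 * 9.80665 = 4797.4132 N. 1 light_year = 9.4607305e+15 m, so 27.65 light_year = 27.65 * 9.4607305e+15 = 2.615892e+17 m. Combine: 4797.4132 N * 2.615892e+17 m = 1.2549515e+21 J. 1 eV = 1.6021766e-19 J, so 1.2549515e+21 J = 1.2549515e+21 / 1.6021766e-19 = 7.832791e+39 eV ≈ 7.833e+39 eV (4 s.f.). Final answer: 7.833e+39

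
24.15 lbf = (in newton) 107.4. Check: 1 lbf = 4.4482216 N, so 24.15 lbf = 24.15 * 4.4482216 = 107.42455 N. 107.42455 N = 107.42455 newton ≈ 107.4 newton (4 s.f.).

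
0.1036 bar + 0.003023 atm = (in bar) 0.1067. Check: 1 bar = 100000 Pa, so 0.1036 bar = 0.1036 * 100000 = 10360 Pa. 1 atm = 101325 Pa, so 0.003023 atm = 0.003023 * 101325 = 306.30548 Pa. Sum: 10360 + 306.30548 = 10666.305 Pa. 1 bar = 100000 Pa, so 10666.305 Pa = 10666.305 / 100000 = 0.10666305 bar ≈ 0.1067 bar (4 s.f.).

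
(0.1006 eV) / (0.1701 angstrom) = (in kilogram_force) 1 eV = 1.6021766e-19 J, so 0.1006 eV = 0.1006 * 1.6021766e-19 = 1.6117897e-20 J. 1 angstrom = 1e-10 m, so 0.1701 angstrom = 0.1701 * 1e-10 = 1.701e-11 m. Combine: 1.6117897e-20 J / 1.701e-11 m = 9.475542e-10 N. 1 kilogram_force = 9.80665 N, so 9.475542e-10 N = 9.475542e-10 / 9.80665 = 9.6623638e-11 kilogram_force ≈ 9.662e-11 kilogram_force (4 s.f.). Final answer: 9.662e-11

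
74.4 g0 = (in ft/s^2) 2394. Check: 1 g0 = 9.80665 m/s^2, so 74.4 g0 = 74.4 * 9.80665 = 729.61476 m/s^2. 1 ft/s^2 = 0.3048 m/s^2, so 729.61476 m/s^2 = 729.61476 / 0.3048 = 2393.7492 ft/s^2 ≈ 2394 ft/s^2 (4 s.f.).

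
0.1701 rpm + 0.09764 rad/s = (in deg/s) 1 rpm = 0.10471976 rad/s, so 0.1701 rpm = 0.1701 * 0.10471976 = 0.01781283 rad/s. 0.09764 rad/s is already in rad/s. Sum: 0.01781283 + 0.09764 = 0.11545283 rad/s. 1 deg/s = 0.017453293 rad/s, so 0.11545283 rad/s = 0.11545283 / 0.017453293 = 6.6149599 deg/s ≈ 6.615 deg/s (4 s.f.). Final answer: 6.615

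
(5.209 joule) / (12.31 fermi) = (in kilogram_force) 4.315e+13. Check: 5.209 joule = 5.209 J. 1 fermi = 1e-15 m, so 12.31 fermi = 12.31 * 1e-15 = 1.231e-14 m. Combine: 5.209 J / 1.231e-14 m = 4.2315191e+14 N. 1 kilogram_force = 9.80665 N, so 4.2315191e+14 N = 4.2315191e+14 / 9.80665 = 4.3149486e+13 kilogram_force ≈ 4.315e+13 kilogram_force (4 s.f.).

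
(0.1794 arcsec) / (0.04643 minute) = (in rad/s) 1 arcsec = 4.8481368e-06 rad, so 0.1794 arcsec = 0.1794 * 4.8481368e-06 = 8.6975574e-07 rad. 1 minute = 60 s, so 0.04643 minute = 0.04643 * 60 = 2.7858 s. Combine: 8.6975574e-07 rad / 2.7858 s = 3.122104e-07 rad/s. Result: 3.122104e-07 rad/s ≈ 3.122e-07 rad/s (4 s.f.). Final answer: 3.122e-07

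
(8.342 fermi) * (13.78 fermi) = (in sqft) 1 fermi = 1e-15 m, so 8.342 fermi = 8.342 * 1e-15 = 8.342e-15 m. 1 fermi = 1e-15 m, so 13.78 fermi = 13.78 * 1e-15 = 1.378e-14 m. Combine: 8.342e-15 m * 1.378e-14 m = 1.1495276e-28 m^2. 1 sqft = 0.09290304 m^2, so 1.1495276e-28 m^2 = 1.1495276e-28 / 0.09290304 = 1.2373412e-27 sqft ≈ 1.237e-27 sqft (4 s.f.). Final answer: 1.237e-27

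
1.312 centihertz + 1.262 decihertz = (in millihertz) 1 centihertz = 0.01 Hz, so 1.312 centihertz = 1.312 * 0.01 = 0.01312 Hz. 1 decihertz = 0.1 Hz, so 1.262 decihertz = 1.262 * 0.1 = 0.1262 Hz. Sum: 0.01312 + 0.1262 = 0.13932 Hz. 1 millihertz = 0.001 Hz, so 0.13932 Hz = 0.13932 / 0.001 = 139.32 millihertz ≈ 139.3 millihertz (4 s.f.). Final answer: 139.3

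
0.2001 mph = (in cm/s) 1 mph = 0.44704 m/s, so 0.2001 mph = 0.2001 * 0.44704 = 0.089452704 m/s. 1 cm/s = 0.01 m/s, so 0.089452704 m/s = 0.089452704 / 0.01 = 8.9452704 cm/s ≈ 8.945 cm/s (4 s.f.). Final answer: 8.945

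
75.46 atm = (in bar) 1 atm = 101325 Pa, so 75.46 atm = 75.46 * 101325 = 7645984.5 Pa. 1 bar = 100000 Pa, so 7645984.5 Pa = 7645984.5 / 100000 = 76.459845 bar ≈ 76.46 bar (4 s.f.). Final answer: 76.46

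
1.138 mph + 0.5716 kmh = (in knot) 1 mph = 0.44704 m/s, so 1.138 mph = 1.138 * 0.44704 = 0.50873152 m/s. 1 kmh = 0.27777778 m/s, so 0.5716 kmh = 0.5716 * 0.27777778 = 0.15877778 m/s. Sum: 0.50873152 + 0.15877778 = 0.6675093 m/s. 1 knot = 0.51444444 m/s, so 0.6675093 m/s = 0.6675093 / 0.51444444 = 1.2975343 knot ≈ 1.298 knot (4 s.f.). Final answer: 1.298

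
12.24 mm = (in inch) 1 mm = 0.001 m, so 12.24 mm = 12.24 * 0.001 = 0.01224 m. 1 inch = 0.0254 m, so 0.01224 m = 0.01224 / 0.0254 = 0.48188976 inch ≈ 0.4819 inch (4 s.f.). Final answer: 0.4819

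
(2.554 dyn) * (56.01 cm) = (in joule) 1 dyn = 1e-05 N, so 2.554 dyn = 2.554 * 1e-05 = 2.554e-05 N. 1 cm = 0.01 m, so 56.01 cm = 56.01 * 0.01 = 0.5601 m. Combine: 2.554e-05 N * 0.5601 m = 1.4304954e-05 J. 1.4304954e-05 J = 1.4304954e-05 joule ≈ 1.43e-05 joule (4 s.f.). Final answer: 1.43e-05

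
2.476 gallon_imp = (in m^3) 1 gallon_imp = 0.00454609 m^3, so 2.476 gallon_imp = 2.476 * 0.00454609 = 0.011256119 m^3. Result: 0.011256119 m^3 ≈ 0.01126 m^3 (4 s.f.). Final answer: 0.01126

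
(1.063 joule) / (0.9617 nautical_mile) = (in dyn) 1.063 joule = 1.063 J. 1 nautical_mile = 1852 m, so 0.9617 nautical_mile = 0.9617 * 1852 = 1781.0684 m. Combine: 1.063 J / 1781.0684 m = 0.00059683278 N. 1 dyn = 1e-05 N, so 0.00059683278 N = 0.00059683278 / 1e-05 = 59.683278 dyn ≈ 59.68 dyn (4 s.f.). Final answer: 59.68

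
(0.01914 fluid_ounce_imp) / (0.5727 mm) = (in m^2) 0.0009496. Check: 1 fluid_ounce_imp = 2.8413063e-05 m^3, so 0.01914 fluid_ounce_imp = 0.01914 * 2.8413063e-05 = 5.4382602e-07 m^3. 1 mm = 0.001 m, so 0.5727 mm = 0.5727 * 0.001 = 0.0005727 m. Combine: 5.4382602e-07 m^3 / 0.0005727 m = 0.00094958271 m^2. Result: 0.00094958271 m^2 ≈ 0.0009496 m^2 (4 s.f.).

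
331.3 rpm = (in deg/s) 1988. Check: 1 rpm = 0.10471976 rad/s, so 331.3 rpm = 331.3 * 0.10471976 = 34.693655 rad/s. 1 deg/s = 0.017453293 rad/s, so 34.693655 rad/s = 34.693655 / 0.017453293 = 1987.8 deg/s ≈ 1988 deg/s (4 s.f.).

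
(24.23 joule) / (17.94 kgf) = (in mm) 137.7. Check: 24.23 joule = 24.23 J. 1 kgf = 9.80665 N, so 17.94 kgf = 17.94 * 9.80665 = 175.9313 N. Combine: 24.23 J / 175.9313 N = 0.13772421 m. 1 mm = 0.001 m, so 0.13772421 m = 0.13772421 / 0.001 = 137.72421 mm ≈ 137.7 mm (4 s.f.).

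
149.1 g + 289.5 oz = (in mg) 8.356e+06. Check: 1 g = 0.001 kg, so 149.1 g = 149.1 * 0.001 = 0.1491 kg. 1 oz = 0.028349523 kg, so 289.5 oz = 289.5 * 0.028349523 = 8.2071869 kg. Sum: 0.1491 + 8.2071869 = 8.3562869 kg. 1 mg = 1e-06 kg, so 8.3562869 kg = 8.3562869 / 1e-06 = 8356286.9 mg ≈ 8.356e+06 mg (4 s.f.).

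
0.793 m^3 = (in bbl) 1 bbl = 0.15898729 m^3, so 0.793 m^3 = 0.793 / 0.15898729 = 4.9878199 bbl ≈ 4.988 bbl (4 s.f.). Final answer: 4.988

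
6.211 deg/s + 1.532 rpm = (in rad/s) 1 deg/s = 0.017453293 rad/s, so 6.211 deg/s = 6.211 * 0.017453293 = 0.1084024 rad/s. 1 rpm = 0.10471976 rad/s, so 1.532 rpm = 1.532 * 0.10471976 = 0.16043066 rad/s. Sum: 0.1084024 + 0.16043066 = 0.26883306 rad/s. Result: 0.26883306 rad/s ≈ 0.2688 rad/s (4 s.f.). Final answer: 0.2688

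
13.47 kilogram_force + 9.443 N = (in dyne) 1 kilogram_force = 9.80665 N, so 13.47 kilogram_force = 13.47 * 9.80665 = 132.09558 N. 9.443 N is already in N. Sum: 132.09558 + 9.443 = 141.53858 N. 1 dyne = 1e-05 N, so 141.53858 N = 141.53858 / 1e-05 = 14153858 dyne ≈ 1.415e+07 dyne (4 s.f.). Final answer: 1.415e+07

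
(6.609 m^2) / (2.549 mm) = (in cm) 6.609 m^2 is already in m^2. 1 mm = 0.001 m, so 2.549 mm = 2.549 * 0.001 = 0.002549 m. Combine: 6.609 m^2 / 0.002549 m = 2592.7815 m. 1 cm = 0.01 m, so 2592.7815 m = 2592.7815 / 0.01 = 259278.15 cm ≈ 2.593e+05 cm (4 s.f.). Final answer: 2.593e+05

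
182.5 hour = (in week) 1.086. Check: 1 hour = 3600 s, so 182.5 hour = 182.5 * 3600 = 657000 s. 1 week = 604800 s, so 657000 s = 657000 / 604800 = 1.0863095 week ≈ 1.086 week (4 s.f.).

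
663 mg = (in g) 0.663. Check: 1 mg = 1e-06 kg, so 663 mg = 663 * 1e-06 = 0.000663 kg. 1 g = 0.001 kg, so 0.000663 kg = 0.000663 / 0.001 = 0.663 g.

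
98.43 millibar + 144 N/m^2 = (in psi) 1 millibar = 100 Pa, so 98.43 millibar = 98.43 * 100 = 9843 Pa. 144 N/m^2 = 144 Pa. Sum: 9843 + 144 = 9987 Pa. 1 psi = 6894.7573 Pa, so 9987 Pa = 9987 / 6894.7573 = 1.4484919 psi ≈ 1.448 psi (4 s.f.). Final answer: 1.448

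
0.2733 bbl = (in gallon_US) 11.48. Check: 1 bbl = 0.15898729 m^3, so 0.2733 bbl = 0.2733 * 0.15898729 = 0.043451228 m^3. 1 gallon_US = 0.0037854118 m^3, so 0.043451228 m^3 = 0.043451228 / 0.0037854118 = 11.4786 gallon_US ≈ 11.48 gallon_US (4 s.f.).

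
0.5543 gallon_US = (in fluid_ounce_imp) 73.85. Check: 1 gallon_US = 0.0037854118 m^3, so 0.5543 gallon_US = 0.5543 * 0.0037854118 = 0.0020982538 m^3. 1 fluid_ounce_imp = 2.8413063e-05 m^3, so 0.0020982538 m^3 = 0.0020982538 / 2.8413063e-05 = 73.848208 fluid_ounce_imp ≈ 73.85 fluid_ounce_imp (4 s.f.).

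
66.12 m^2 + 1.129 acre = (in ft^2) 66.12 m^2 is already in m^2. 1 acre = 4046.8564 m^2, so 1.129 acre = 1.129 * 4046.8564 = 4568.9009 m^2. Sum: 66.12 + 4568.9009 = 4635.0209 m^2. 1 ft^2 = 0.09290304 m^2, so 4635.0209 m^2 = 4635.0209 / 0.09290304 = 49890.95 ft^2 ≈ 4.989e+04 ft^2 (4 s.f.). Final answer: 4.989e+04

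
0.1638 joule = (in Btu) 0.1638 joule = 0.1638 J. 1 Btu = 1055.0559 J, so 0.1638 J = 0.1638 / 1055.0559 = 0.00015525244 Btu ≈ 0.0001553 Btu (4 s.f.). Final answer: 0.0001553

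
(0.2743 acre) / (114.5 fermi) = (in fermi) 9.695e+30. Check: 1 acre = 4046.8564 m^2, so 0.2743 acre = 0.2743 * 4046.8564 = 1110.0527 m^2. 1 fermi = 1e-15 m, so 114.5 fermi = 114.5 * 1e-15 = 1.145e-13 m. Combine: 1110.0527 m^2 / 1.145e-13 m = 9.6947836e+15 m. 1 fermi = 1e-15 m, so 9.6947836e+15 m = 9.6947836e+15 / 1e-15 = 9.6947836e+30 fermi ≈ 9.695e+30 fermi (4 s.f.).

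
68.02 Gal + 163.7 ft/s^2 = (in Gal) 5058. Check: 1 Gal = 0.01 m/s^2, so 68.02 Gal = 68.02 * 0.01 = 0.6802 m/s^2. 1 ft/s^2 = 0.3048 m/s^2, so 163.7 ft/s^2 = 163.7 * 0.3048 = 49.89576 m/s^2. Sum: 0.6802 + 49.89576 = 50.57596 m/s^2. 1 Gal = 0.01 m/s^2, so 50.57596 m/s^2 = 50.57596 / 0.01 = 5057.596 Gal ≈ 5058 Gal (4 s.f.).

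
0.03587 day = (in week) 1 day = 86400 s, so 0.03587 day = 0.03587 * 86400 = 3099.168 s. 1 week = 604800 s, so 3099.168 s = 3099.168 / 604800 = 0.0051242857 week ≈ 0.005124 week (4 s.f.). Final answer: 0.005124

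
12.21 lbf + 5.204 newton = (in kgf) 1 lbf = 4.4482216 N, so 12.21 lbf = 12.21 * 4.4482216 = 54.312786 N. 5.204 newton = 5.204 N. Sum: 54.312786 + 5.204 = 59.516786 N. 1 kgf = 9.80665 N, so 59.516786 N = 59.516786 / 9.80665 = 6.0690232 kgf ≈ 6.069 kgf (4 s.f.). Final answer: 6.069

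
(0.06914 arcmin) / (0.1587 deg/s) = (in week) 1.201e-08. Check: 1 arcmin = 0.00029088821 rad, so 0.06914 arcmin = 0.06914 * 0.00029088821 = 2.0112011e-05 rad. 1 deg/s = 0.017453293 rad/s, so 0.1587 deg/s = 0.1587 * 0.017453293 = 0.0027698375 rad/s. Combine: 2.0112011e-05 rad / 0.0027698375 rad/s = 0.0072610796 s. 1 week = 604800 s, so 0.0072610796 s = 0.0072610796 / 604800 = 1.2005753e-08 week ≈ 1.201e-08 week (4 s.f.).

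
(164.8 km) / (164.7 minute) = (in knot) 1 km = 1000 m, so 164.8 km = 164.8 * 1000 = 164800 m. 1 minute = 60 s, so 164.7 minute = 164.7 * 60 = 9882 s. Combine: 164800 m / 9882 s = 16.676786 m/s. 1 knot = 0.51444444 m/s, so 16.676786 m/s = 16.676786 / 0.51444444 = 32.417079 knot ≈ 32.42 knot (4 s.f.). Final answer: 32.42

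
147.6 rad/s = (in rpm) 1 rpm = 0.10471976 rad/s, so 147.6 rad/s = 147.6 / 0.10471976 = 1409.4762 rpm ≈ 1409 rpm (4 s.f.). Final answer: 1409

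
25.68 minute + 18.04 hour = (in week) 0.1099. Check: 1 minute = 60 s, so 25.68 minute = 25.68 * 60 = 1540.8 s. 1 hour = 3600 s, so 18.04 hour = 18.04 * 3600 = 64944 s. Sum: 1540.8 + 64944 = 66484.8 s. 1 week = 604800 s, so 66484.8 s = 66484.8 / 604800 = 0.10992857 week ≈ 0.1099 week (4 s.f.).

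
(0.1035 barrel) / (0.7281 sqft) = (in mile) 1 barrel = 0.15898729 m^3, so 0.1035 barrel = 0.1035 * 0.15898729 = 0.016455185 m^3. 1 sqft = 0.09290304 m^2, so 0.7281 sqft = 0.7281 * 0.09290304 = 0.067642703 m^2. Combine: 0.016455185 m^3 / 0.067642703 m^2 = 0.24326622 m. 1 mile = 1609.344 m, so 0.24326622 m = 0.24326622 / 1609.344 = 0.00015115862 mile ≈ 0.0001512 mile (4 s.f.). Final answer: 0.0001512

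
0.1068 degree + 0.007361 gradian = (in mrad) 1.98. Check: 1 degree = 0.017453293 rad, so 0.1068 degree = 0.1068 * 0.017453293 = 0.0018640116 rad. 1 gradian = 0.015707963 rad, so 0.007361 gradian = 0.007361 * 0.015707963 = 0.00011562632 rad. Sum: 0.0018640116 + 0.00011562632 = 0.001979638 rad. 1 mrad = 0.001 rad, so 0.001979638 rad = 0.001979638 / 0.001 = 1.979638 mrad ≈ 1.98 mrad (4 s.f.).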